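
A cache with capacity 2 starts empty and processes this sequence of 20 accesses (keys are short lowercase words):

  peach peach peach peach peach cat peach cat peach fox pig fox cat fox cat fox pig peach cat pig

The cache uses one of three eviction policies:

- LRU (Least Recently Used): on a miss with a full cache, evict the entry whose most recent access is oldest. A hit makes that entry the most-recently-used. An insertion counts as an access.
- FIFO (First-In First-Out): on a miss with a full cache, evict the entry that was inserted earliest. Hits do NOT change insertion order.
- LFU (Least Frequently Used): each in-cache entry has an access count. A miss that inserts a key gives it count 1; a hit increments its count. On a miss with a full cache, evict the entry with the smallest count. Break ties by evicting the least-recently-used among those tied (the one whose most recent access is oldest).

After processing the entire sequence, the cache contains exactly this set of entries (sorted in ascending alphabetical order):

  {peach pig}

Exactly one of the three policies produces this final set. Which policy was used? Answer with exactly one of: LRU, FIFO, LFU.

Answer: LFU

Derivation:
Simulating under each policy and comparing final sets:
  LRU: final set = {cat pig} -> differs
  FIFO: final set = {cat pig} -> differs
  LFU: final set = {peach pig} -> MATCHES target
Only LFU produces the target set.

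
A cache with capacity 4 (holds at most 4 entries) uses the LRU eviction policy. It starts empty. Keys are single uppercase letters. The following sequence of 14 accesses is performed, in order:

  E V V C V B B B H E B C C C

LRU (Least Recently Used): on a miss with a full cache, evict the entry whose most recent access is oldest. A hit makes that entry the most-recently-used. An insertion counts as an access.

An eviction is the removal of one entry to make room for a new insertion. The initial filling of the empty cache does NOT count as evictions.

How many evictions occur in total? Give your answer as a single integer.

Answer: 3

Derivation:
LRU simulation (capacity=4):
  1. access E: MISS. Cache (LRU->MRU): [E]
  2. access V: MISS. Cache (LRU->MRU): [E V]
  3. access V: HIT. Cache (LRU->MRU): [E V]
  4. access C: MISS. Cache (LRU->MRU): [E V C]
  5. access V: HIT. Cache (LRU->MRU): [E C V]
  6. access B: MISS. Cache (LRU->MRU): [E C V B]
  7. access B: HIT. Cache (LRU->MRU): [E C V B]
  8. access B: HIT. Cache (LRU->MRU): [E C V B]
  9. access H: MISS, evict E. Cache (LRU->MRU): [C V B H]
  10. access E: MISS, evict C. Cache (LRU->MRU): [V B H E]
  11. access B: HIT. Cache (LRU->MRU): [V H E B]
  12. access C: MISS, evict V. Cache (LRU->MRU): [H E B C]
  13. access C: HIT. Cache (LRU->MRU): [H E B C]
  14. access C: HIT. Cache (LRU->MRU): [H E B C]
Total: 7 hits, 7 misses, 3 evictions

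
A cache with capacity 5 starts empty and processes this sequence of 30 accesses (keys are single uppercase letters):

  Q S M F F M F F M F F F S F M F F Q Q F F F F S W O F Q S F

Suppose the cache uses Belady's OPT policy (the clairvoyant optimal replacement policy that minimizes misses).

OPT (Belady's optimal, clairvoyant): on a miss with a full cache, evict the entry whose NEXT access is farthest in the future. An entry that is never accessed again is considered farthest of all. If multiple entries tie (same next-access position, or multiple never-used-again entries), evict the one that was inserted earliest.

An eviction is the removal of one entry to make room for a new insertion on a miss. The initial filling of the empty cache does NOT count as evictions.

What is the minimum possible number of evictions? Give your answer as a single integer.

OPT (Belady) simulation (capacity=5):
  1. access Q: MISS. Cache: [Q]
  2. access S: MISS. Cache: [Q S]
  3. access M: MISS. Cache: [Q S M]
  4. access F: MISS. Cache: [Q S M F]
  5. access F: HIT. Next use of F: step 7. Cache: [Q S M F]
  6. access M: HIT. Next use of M: step 9. Cache: [Q S M F]
  7. access F: HIT. Next use of F: step 8. Cache: [Q S M F]
  8. access F: HIT. Next use of F: step 10. Cache: [Q S M F]
  9. access M: HIT. Next use of M: step 15. Cache: [Q S M F]
  10. access F: HIT. Next use of F: step 11. Cache: [Q S M F]
  11. access F: HIT. Next use of F: step 12. Cache: [Q S M F]
  12. access F: HIT. Next use of F: step 14. Cache: [Q S M F]
  13. access S: HIT. Next use of S: step 24. Cache: [Q S M F]
  14. access F: HIT. Next use of F: step 16. Cache: [Q S M F]
  15. access M: HIT. Next use of M: never. Cache: [Q S M F]
  16. access F: HIT. Next use of F: step 17. Cache: [Q S M F]
  17. access F: HIT. Next use of F: step 20. Cache: [Q S M F]
  18. access Q: HIT. Next use of Q: step 19. Cache: [Q S M F]
  19. access Q: HIT. Next use of Q: step 28. Cache: [Q S M F]
  20. access F: HIT. Next use of F: step 21. Cache: [Q S M F]
  21. access F: HIT. Next use of F: step 22. Cache: [Q S M F]
  22. access F: HIT. Next use of F: step 23. Cache: [Q S M F]
  23. access F: HIT. Next use of F: step 27. Cache: [Q S M F]
  24. access S: HIT. Next use of S: step 29. Cache: [Q S M F]
  25. access W: MISS. Cache: [Q S M F W]
  26. access O: MISS, evict M (next use: never). Cache: [Q S F W O]
  27. access F: HIT. Next use of F: step 30. Cache: [Q S F W O]
  28. access Q: HIT. Next use of Q: never. Cache: [Q S F W O]
  29. access S: HIT. Next use of S: never. Cache: [Q S F W O]
  30. access F: HIT. Next use of F: never. Cache: [Q S F W O]
Total: 24 hits, 6 misses, 1 evictions

Answer: 1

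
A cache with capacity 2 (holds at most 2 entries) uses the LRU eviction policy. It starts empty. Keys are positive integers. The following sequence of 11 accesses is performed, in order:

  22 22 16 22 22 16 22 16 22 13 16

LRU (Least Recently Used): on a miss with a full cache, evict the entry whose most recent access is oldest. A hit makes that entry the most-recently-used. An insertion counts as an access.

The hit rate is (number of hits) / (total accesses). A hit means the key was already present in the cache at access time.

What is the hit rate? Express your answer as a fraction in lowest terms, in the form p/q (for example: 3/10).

Answer: 7/11

Derivation:
LRU simulation (capacity=2):
  1. access 22: MISS. Cache (LRU->MRU): [22]
  2. access 22: HIT. Cache (LRU->MRU): [22]
  3. access 16: MISS. Cache (LRU->MRU): [22 16]
  4. access 22: HIT. Cache (LRU->MRU): [16 22]
  5. access 22: HIT. Cache (LRU->MRU): [16 22]
  6. access 16: HIT. Cache (LRU->MRU): [22 16]
  7. access 22: HIT. Cache (LRU->MRU): [16 22]
  8. access 16: HIT. Cache (LRU->MRU): [22 16]
  9. access 22: HIT. Cache (LRU->MRU): [16 22]
  10. access 13: MISS, evict 16. Cache (LRU->MRU): [22 13]
  11. access 16: MISS, evict 22. Cache (LRU->MRU): [13 16]
Total: 7 hits, 4 misses, 2 evictions

Hit rate = 7/11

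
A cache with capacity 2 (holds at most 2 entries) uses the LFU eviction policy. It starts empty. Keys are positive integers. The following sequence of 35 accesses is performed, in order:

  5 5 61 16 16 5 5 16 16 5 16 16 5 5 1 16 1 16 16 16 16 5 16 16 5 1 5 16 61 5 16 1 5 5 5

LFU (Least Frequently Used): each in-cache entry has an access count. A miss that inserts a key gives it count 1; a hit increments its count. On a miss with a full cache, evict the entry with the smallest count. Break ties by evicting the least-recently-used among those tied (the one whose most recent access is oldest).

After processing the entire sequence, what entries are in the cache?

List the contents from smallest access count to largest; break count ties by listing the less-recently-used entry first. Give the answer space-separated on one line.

LFU simulation (capacity=2):
  1. access 5: MISS. Cache: [5(c=1)]
  2. access 5: HIT, count now 2. Cache: [5(c=2)]
  3. access 61: MISS. Cache: [61(c=1) 5(c=2)]
  4. access 16: MISS, evict 61(c=1). Cache: [16(c=1) 5(c=2)]
  5. access 16: HIT, count now 2. Cache: [5(c=2) 16(c=2)]
  6. access 5: HIT, count now 3. Cache: [16(c=2) 5(c=3)]
  7. access 5: HIT, count now 4. Cache: [16(c=2) 5(c=4)]
  8. access 16: HIT, count now 3. Cache: [16(c=3) 5(c=4)]
  9. access 16: HIT, count now 4. Cache: [5(c=4) 16(c=4)]
  10. access 5: HIT, count now 5. Cache: [16(c=4) 5(c=5)]
  11. access 16: HIT, count now 5. Cache: [5(c=5) 16(c=5)]
  12. access 16: HIT, count now 6. Cache: [5(c=5) 16(c=6)]
  13. access 5: HIT, count now 6. Cache: [16(c=6) 5(c=6)]
  14. access 5: HIT, count now 7. Cache: [16(c=6) 5(c=7)]
  15. access 1: MISS, evict 16(c=6). Cache: [1(c=1) 5(c=7)]
  16. access 16: MISS, evict 1(c=1). Cache: [16(c=1) 5(c=7)]
  17. access 1: MISS, evict 16(c=1). Cache: [1(c=1) 5(c=7)]
  18. access 16: MISS, evict 1(c=1). Cache: [16(c=1) 5(c=7)]
  19. access 16: HIT, count now 2. Cache: [16(c=2) 5(c=7)]
  20. access 16: HIT, count now 3. Cache: [16(c=3) 5(c=7)]
  21. access 16: HIT, count now 4. Cache: [16(c=4) 5(c=7)]
  22. access 5: HIT, count now 8. Cache: [16(c=4) 5(c=8)]
  23. access 16: HIT, count now 5. Cache: [16(c=5) 5(c=8)]
  24. access 16: HIT, count now 6. Cache: [16(c=6) 5(c=8)]
  25. access 5: HIT, count now 9. Cache: [16(c=6) 5(c=9)]
  26. access 1: MISS, evict 16(c=6). Cache: [1(c=1) 5(c=9)]
  27. access 5: HIT, count now 10. Cache: [1(c=1) 5(c=10)]
  28. access 16: MISS, evict 1(c=1). Cache: [16(c=1) 5(c=10)]
  29. access 61: MISS, evict 16(c=1). Cache: [61(c=1) 5(c=10)]
  30. access 5: HIT, count now 11. Cache: [61(c=1) 5(c=11)]
  31. access 16: MISS, evict 61(c=1). Cache: [16(c=1) 5(c=11)]
  32. access 1: MISS, evict 16(c=1). Cache: [1(c=1) 5(c=11)]
  33. access 5: HIT, count now 12. Cache: [1(c=1) 5(c=12)]
  34. access 5: HIT, count now 13. Cache: [1(c=1) 5(c=13)]
  35. access 5: HIT, count now 14. Cache: [1(c=1) 5(c=14)]
Total: 23 hits, 12 misses, 10 evictions

Answer: 1 5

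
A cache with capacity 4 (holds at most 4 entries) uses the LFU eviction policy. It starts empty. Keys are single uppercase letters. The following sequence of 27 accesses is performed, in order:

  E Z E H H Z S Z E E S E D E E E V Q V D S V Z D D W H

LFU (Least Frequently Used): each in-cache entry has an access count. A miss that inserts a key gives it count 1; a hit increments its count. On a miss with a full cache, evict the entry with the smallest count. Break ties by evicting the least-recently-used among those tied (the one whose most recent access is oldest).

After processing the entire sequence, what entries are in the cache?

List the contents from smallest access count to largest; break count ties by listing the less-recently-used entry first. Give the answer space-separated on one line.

LFU simulation (capacity=4):
  1. access E: MISS. Cache: [E(c=1)]
  2. access Z: MISS. Cache: [E(c=1) Z(c=1)]
  3. access E: HIT, count now 2. Cache: [Z(c=1) E(c=2)]
  4. access H: MISS. Cache: [Z(c=1) H(c=1) E(c=2)]
  5. access H: HIT, count now 2. Cache: [Z(c=1) E(c=2) H(c=2)]
  6. access Z: HIT, count now 2. Cache: [E(c=2) H(c=2) Z(c=2)]
  7. access S: MISS. Cache: [S(c=1) E(c=2) H(c=2) Z(c=2)]
  8. access Z: HIT, count now 3. Cache: [S(c=1) E(c=2) H(c=2) Z(c=3)]
  9. access E: HIT, count now 3. Cache: [S(c=1) H(c=2) Z(c=3) E(c=3)]
  10. access E: HIT, count now 4. Cache: [S(c=1) H(c=2) Z(c=3) E(c=4)]
  11. access S: HIT, count now 2. Cache: [H(c=2) S(c=2) Z(c=3) E(c=4)]
  12. access E: HIT, count now 5. Cache: [H(c=2) S(c=2) Z(c=3) E(c=5)]
  13. access D: MISS, evict H(c=2). Cache: [D(c=1) S(c=2) Z(c=3) E(c=5)]
  14. access E: HIT, count now 6. Cache: [D(c=1) S(c=2) Z(c=3) E(c=6)]
  15. access E: HIT, count now 7. Cache: [D(c=1) S(c=2) Z(c=3) E(c=7)]
  16. access E: HIT, count now 8. Cache: [D(c=1) S(c=2) Z(c=3) E(c=8)]
  17. access V: MISS, evict D(c=1). Cache: [V(c=1) S(c=2) Z(c=3) E(c=8)]
  18. access Q: MISS, evict V(c=1). Cache: [Q(c=1) S(c=2) Z(c=3) E(c=8)]
  19. access V: MISS, evict Q(c=1). Cache: [V(c=1) S(c=2) Z(c=3) E(c=8)]
  20. access D: MISS, evict V(c=1). Cache: [D(c=1) S(c=2) Z(c=3) E(c=8)]
  21. access S: HIT, count now 3. Cache: [D(c=1) Z(c=3) S(c=3) E(c=8)]
  22. access V: MISS, evict D(c=1). Cache: [V(c=1) Z(c=3) S(c=3) E(c=8)]
  23. access Z: HIT, count now 4. Cache: [V(c=1) S(c=3) Z(c=4) E(c=8)]
  24. access D: MISS, evict V(c=1). Cache: [D(c=1) S(c=3) Z(c=4) E(c=8)]
  25. access D: HIT, count now 2. Cache: [D(c=2) S(c=3) Z(c=4) E(c=8)]
  26. access W: MISS, evict D(c=2). Cache: [W(c=1) S(c=3) Z(c=4) E(c=8)]
  27. access H: MISS, evict W(c=1). Cache: [H(c=1) S(c=3) Z(c=4) E(c=8)]
Total: 14 hits, 13 misses, 9 evictions

Answer: H S Z E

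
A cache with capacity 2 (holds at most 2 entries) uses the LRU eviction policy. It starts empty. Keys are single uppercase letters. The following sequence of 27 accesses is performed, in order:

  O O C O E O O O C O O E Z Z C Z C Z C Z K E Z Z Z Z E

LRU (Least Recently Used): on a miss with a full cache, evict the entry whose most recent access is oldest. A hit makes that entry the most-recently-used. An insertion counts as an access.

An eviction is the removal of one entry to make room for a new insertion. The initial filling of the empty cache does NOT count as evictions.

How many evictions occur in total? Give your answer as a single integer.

LRU simulation (capacity=2):
  1. access O: MISS. Cache (LRU->MRU): [O]
  2. access O: HIT. Cache (LRU->MRU): [O]
  3. access C: MISS. Cache (LRU->MRU): [O C]
  4. access O: HIT. Cache (LRU->MRU): [C O]
  5. access E: MISS, evict C. Cache (LRU->MRU): [O E]
  6. access O: HIT. Cache (LRU->MRU): [E O]
  7. access O: HIT. Cache (LRU->MRU): [E O]
  8. access O: HIT. Cache (LRU->MRU): [E O]
  9. access C: MISS, evict E. Cache (LRU->MRU): [O C]
  10. access O: HIT. Cache (LRU->MRU): [C O]
  11. access O: HIT. Cache (LRU->MRU): [C O]
  12. access E: MISS, evict C. Cache (LRU->MRU): [O E]
  13. access Z: MISS, evict O. Cache (LRU->MRU): [E Z]
  14. access Z: HIT. Cache (LRU->MRU): [E Z]
  15. access C: MISS, evict E. Cache (LRU->MRU): [Z C]
  16. access Z: HIT. Cache (LRU->MRU): [C Z]
  17. access C: HIT. Cache (LRU->MRU): [Z C]
  18. access Z: HIT. Cache (LRU->MRU): [C Z]
  19. access C: HIT. Cache (LRU->MRU): [Z C]
  20. access Z: HIT. Cache (LRU->MRU): [C Z]
  21. access K: MISS, evict C. Cache (LRU->MRU): [Z K]
  22. access E: MISS, evict Z. Cache (LRU->MRU): [K E]
  23. access Z: MISS, evict K. Cache (LRU->MRU): [E Z]
  24. access Z: HIT. Cache (LRU->MRU): [E Z]
  25. access Z: HIT. Cache (LRU->MRU): [E Z]
  26. access Z: HIT. Cache (LRU->MRU): [E Z]
  27. access E: HIT. Cache (LRU->MRU): [Z E]
Total: 17 hits, 10 misses, 8 evictions

Answer: 8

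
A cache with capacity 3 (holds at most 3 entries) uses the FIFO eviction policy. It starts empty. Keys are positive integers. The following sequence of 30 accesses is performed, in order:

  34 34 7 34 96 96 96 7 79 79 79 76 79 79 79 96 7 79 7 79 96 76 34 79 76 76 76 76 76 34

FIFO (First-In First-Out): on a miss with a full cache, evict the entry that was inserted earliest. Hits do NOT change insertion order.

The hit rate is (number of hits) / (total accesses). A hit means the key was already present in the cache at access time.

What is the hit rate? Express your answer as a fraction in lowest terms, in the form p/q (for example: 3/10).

Answer: 2/3

Derivation:
FIFO simulation (capacity=3):
  1. access 34: MISS. Cache (old->new): [34]
  2. access 34: HIT. Cache (old->new): [34]
  3. access 7: MISS. Cache (old->new): [34 7]
  4. access 34: HIT. Cache (old->new): [34 7]
  5. access 96: MISS. Cache (old->new): [34 7 96]
  6. access 96: HIT. Cache (old->new): [34 7 96]
  7. access 96: HIT. Cache (old->new): [34 7 96]
  8. access 7: HIT. Cache (old->new): [34 7 96]
  9. access 79: MISS, evict 34. Cache (old->new): [7 96 79]
  10. access 79: HIT. Cache (old->new): [7 96 79]
  11. access 79: HIT. Cache (old->new): [7 96 79]
  12. access 76: MISS, evict 7. Cache (old->new): [96 79 76]
  13. access 79: HIT. Cache (old->new): [96 79 76]
  14. access 79: HIT. Cache (old->new): [96 79 76]
  15. access 79: HIT. Cache (old->new): [96 79 76]
  16. access 96: HIT. Cache (old->new): [96 79 76]
  17. access 7: MISS, evict 96. Cache (old->new): [79 76 7]
  18. access 79: HIT. Cache (old->new): [79 76 7]
  19. access 7: HIT. Cache (old->new): [79 76 7]
  20. access 79: HIT. Cache (old->new): [79 76 7]
  21. access 96: MISS, evict 79. Cache (old->new): [76 7 96]
  22. access 76: HIT. Cache (old->new): [76 7 96]
  23. access 34: MISS, evict 76. Cache (old->new): [7 96 34]
  24. access 79: MISS, evict 7. Cache (old->new): [96 34 79]
  25. access 76: MISS, evict 96. Cache (old->new): [34 79 76]
  26. access 76: HIT. Cache (old->new): [34 79 76]
  27. access 76: HIT. Cache (old->new): [34 79 76]
  28. access 76: HIT. Cache (old->new): [34 79 76]
  29. access 76: HIT. Cache (old->new): [34 79 76]
  30. access 34: HIT. Cache (old->new): [34 79 76]
Total: 20 hits, 10 misses, 7 evictions

Hit rate = 20/30 = 2/3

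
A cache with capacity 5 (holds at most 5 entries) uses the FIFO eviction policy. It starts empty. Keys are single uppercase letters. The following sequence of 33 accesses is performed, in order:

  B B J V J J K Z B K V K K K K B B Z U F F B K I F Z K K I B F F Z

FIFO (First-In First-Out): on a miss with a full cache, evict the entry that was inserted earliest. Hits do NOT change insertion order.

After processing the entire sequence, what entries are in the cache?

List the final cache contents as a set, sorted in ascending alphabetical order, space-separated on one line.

Answer: B F I K Z

Derivation:
FIFO simulation (capacity=5):
  1. access B: MISS. Cache (old->new): [B]
  2. access B: HIT. Cache (old->new): [B]
  3. access J: MISS. Cache (old->new): [B J]
  4. access V: MISS. Cache (old->new): [B J V]
  5. access J: HIT. Cache (old->new): [B J V]
  6. access J: HIT. Cache (old->new): [B J V]
  7. access K: MISS. Cache (old->new): [B J V K]
  8. access Z: MISS. Cache (old->new): [B J V K Z]
  9. access B: HIT. Cache (old->new): [B J V K Z]
  10. access K: HIT. Cache (old->new): [B J V K Z]
  11. access V: HIT. Cache (old->new): [B J V K Z]
  12. access K: HIT. Cache (old->new): [B J V K Z]
  13. access K: HIT. Cache (old->new): [B J V K Z]
  14. access K: HIT. Cache (old->new): [B J V K Z]
  15. access K: HIT. Cache (old->new): [B J V K Z]
  16. access B: HIT. Cache (old->new): [B J V K Z]
  17. access B: HIT. Cache (old->new): [B J V K Z]
  18. access Z: HIT. Cache (old->new): [B J V K Z]
  19. access U: MISS, evict B. Cache (old->new): [J V K Z U]
  20. access F: MISS, evict J. Cache (old->new): [V K Z U F]
  21. access F: HIT. Cache (old->new): [V K Z U F]
  22. access B: MISS, evict V. Cache (old->new): [K Z U F B]
  23. access K: HIT. Cache (old->new): [K Z U F B]
  24. access I: MISS, evict K. Cache (old->new): [Z U F B I]
  25. access F: HIT. Cache (old->new): [Z U F B I]
  26. access Z: HIT. Cache (old->new): [Z U F B I]
  27. access K: MISS, evict Z. Cache (old->new): [U F B I K]
  28. access K: HIT. Cache (old->new): [U F B I K]
  29. access I: HIT. Cache (old->new): [U F B I K]
  30. access B: HIT. Cache (old->new): [U F B I K]
  31. access F: HIT. Cache (old->new): [U F B I K]
  32. access F: HIT. Cache (old->new): [U F B I K]
  33. access Z: MISS, evict U. Cache (old->new): [F B I K Z]
Total: 22 hits, 11 misses, 6 evictions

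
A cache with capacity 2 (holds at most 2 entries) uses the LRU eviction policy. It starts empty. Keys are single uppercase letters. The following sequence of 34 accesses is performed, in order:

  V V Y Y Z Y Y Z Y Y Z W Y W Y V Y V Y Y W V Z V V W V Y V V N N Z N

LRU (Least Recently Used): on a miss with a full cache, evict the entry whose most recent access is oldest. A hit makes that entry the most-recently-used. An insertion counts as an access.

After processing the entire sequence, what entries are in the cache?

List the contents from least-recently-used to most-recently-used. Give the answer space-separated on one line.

Answer: Z N

Derivation:
LRU simulation (capacity=2):
  1. access V: MISS. Cache (LRU->MRU): [V]
  2. access V: HIT. Cache (LRU->MRU): [V]
  3. access Y: MISS. Cache (LRU->MRU): [V Y]
  4. access Y: HIT. Cache (LRU->MRU): [V Y]
  5. access Z: MISS, evict V. Cache (LRU->MRU): [Y Z]
  6. access Y: HIT. Cache (LRU->MRU): [Z Y]
  7. access Y: HIT. Cache (LRU->MRU): [Z Y]
  8. access Z: HIT. Cache (LRU->MRU): [Y Z]
  9. access Y: HIT. Cache (LRU->MRU): [Z Y]
  10. access Y: HIT. Cache (LRU->MRU): [Z Y]
  11. access Z: HIT. Cache (LRU->MRU): [Y Z]
  12. access W: MISS, evict Y. Cache (LRU->MRU): [Z W]
  13. access Y: MISS, evict Z. Cache (LRU->MRU): [W Y]
  14. access W: HIT. Cache (LRU->MRU): [Y W]
  15. access Y: HIT. Cache (LRU->MRU): [W Y]
  16. access V: MISS, evict W. Cache (LRU->MRU): [Y V]
  17. access Y: HIT. Cache (LRU->MRU): [V Y]
  18. access V: HIT. Cache (LRU->MRU): [Y V]
  19. access Y: HIT. Cache (LRU->MRU): [V Y]
  20. access Y: HIT. Cache (LRU->MRU): [V Y]
  21. access W: MISS, evict V. Cache (LRU->MRU): [Y W]
  22. access V: MISS, evict Y. Cache (LRU->MRU): [W V]
  23. access Z: MISS, evict W. Cache (LRU->MRU): [V Z]
  24. access V: HIT. Cache (LRU->MRU): [Z V]
  25. access V: HIT. Cache (LRU->MRU): [Z V]
  26. access W: MISS, evict Z. Cache (LRU->MRU): [V W]
  27. access V: HIT. Cache (LRU->MRU): [W V]
  28. access Y: MISS, evict W. Cache (LRU->MRU): [V Y]
  29. access V: HIT. Cache (LRU->MRU): [Y V]
  30. access V: HIT. Cache (LRU->MRU): [Y V]
  31. access N: MISS, evict Y. Cache (LRU->MRU): [V N]
  32. access N: HIT. Cache (LRU->MRU): [V N]
  33. access Z: MISS, evict V. Cache (LRU->MRU): [N Z]
  34. access N: HIT. Cache (LRU->MRU): [Z N]
Total: 21 hits, 13 misses, 11 evictions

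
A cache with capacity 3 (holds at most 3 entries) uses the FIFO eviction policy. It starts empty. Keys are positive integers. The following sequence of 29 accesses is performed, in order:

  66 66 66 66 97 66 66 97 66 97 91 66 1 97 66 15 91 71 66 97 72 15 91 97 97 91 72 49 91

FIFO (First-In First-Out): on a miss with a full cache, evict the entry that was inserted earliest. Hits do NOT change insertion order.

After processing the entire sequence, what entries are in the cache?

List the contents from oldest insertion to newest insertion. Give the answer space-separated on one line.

FIFO simulation (capacity=3):
  1. access 66: MISS. Cache (old->new): [66]
  2. access 66: HIT. Cache (old->new): [66]
  3. access 66: HIT. Cache (old->new): [66]
  4. access 66: HIT. Cache (old->new): [66]
  5. access 97: MISS. Cache (old->new): [66 97]
  6. access 66: HIT. Cache (old->new): [66 97]
  7. access 66: HIT. Cache (old->new): [66 97]
  8. access 97: HIT. Cache (old->new): [66 97]
  9. access 66: HIT. Cache (old->new): [66 97]
  10. access 97: HIT. Cache (old->new): [66 97]
  11. access 91: MISS. Cache (old->new): [66 97 91]
  12. access 66: HIT. Cache (old->new): [66 97 91]
  13. access 1: MISS, evict 66. Cache (old->new): [97 91 1]
  14. access 97: HIT. Cache (old->new): [97 91 1]
  15. access 66: MISS, evict 97. Cache (old->new): [91 1 66]
  16. access 15: MISS, evict 91. Cache (old->new): [1 66 15]
  17. access 91: MISS, evict 1. Cache (old->new): [66 15 91]
  18. access 71: MISS, evict 66. Cache (old->new): [15 91 71]
  19. access 66: MISS, evict 15. Cache (old->new): [91 71 66]
  20. access 97: MISS, evict 91. Cache (old->new): [71 66 97]
  21. access 72: MISS, evict 71. Cache (old->new): [66 97 72]
  22. access 15: MISS, evict 66. Cache (old->new): [97 72 15]
  23. access 91: MISS, evict 97. Cache (old->new): [72 15 91]
  24. access 97: MISS, evict 72. Cache (old->new): [15 91 97]
  25. access 97: HIT. Cache (old->new): [15 91 97]
  26. access 91: HIT. Cache (old->new): [15 91 97]
  27. access 72: MISS, evict 15. Cache (old->new): [91 97 72]
  28. access 49: MISS, evict 91. Cache (old->new): [97 72 49]
  29. access 91: MISS, evict 97. Cache (old->new): [72 49 91]
Total: 12 hits, 17 misses, 14 evictions

Answer: 72 49 91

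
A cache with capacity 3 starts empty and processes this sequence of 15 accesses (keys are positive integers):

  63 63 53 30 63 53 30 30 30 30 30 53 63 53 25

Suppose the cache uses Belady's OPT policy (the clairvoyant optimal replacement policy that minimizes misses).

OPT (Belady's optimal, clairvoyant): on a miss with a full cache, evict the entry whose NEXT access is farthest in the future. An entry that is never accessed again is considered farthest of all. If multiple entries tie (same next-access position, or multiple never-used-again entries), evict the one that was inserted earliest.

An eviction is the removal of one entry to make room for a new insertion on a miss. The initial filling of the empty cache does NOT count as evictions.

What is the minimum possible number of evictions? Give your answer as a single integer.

Answer: 1

Derivation:
OPT (Belady) simulation (capacity=3):
  1. access 63: MISS. Cache: [63]
  2. access 63: HIT. Next use of 63: step 5. Cache: [63]
  3. access 53: MISS. Cache: [63 53]
  4. access 30: MISS. Cache: [63 53 30]
  5. access 63: HIT. Next use of 63: step 13. Cache: [63 53 30]
  6. access 53: HIT. Next use of 53: step 12. Cache: [63 53 30]
  7. access 30: HIT. Next use of 30: step 8. Cache: [63 53 30]
  8. access 30: HIT. Next use of 30: step 9. Cache: [63 53 30]
  9. access 30: HIT. Next use of 30: step 10. Cache: [63 53 30]
  10. access 30: HIT. Next use of 30: step 11. Cache: [63 53 30]
  11. access 30: HIT. Next use of 30: never. Cache: [63 53 30]
  12. access 53: HIT. Next use of 53: step 14. Cache: [63 53 30]
  13. access 63: HIT. Next use of 63: never. Cache: [63 53 30]
  14. access 53: HIT. Next use of 53: never. Cache: [63 53 30]
  15. access 25: MISS, evict 63 (next use: never). Cache: [53 30 25]
Total: 11 hits, 4 misses, 1 evictions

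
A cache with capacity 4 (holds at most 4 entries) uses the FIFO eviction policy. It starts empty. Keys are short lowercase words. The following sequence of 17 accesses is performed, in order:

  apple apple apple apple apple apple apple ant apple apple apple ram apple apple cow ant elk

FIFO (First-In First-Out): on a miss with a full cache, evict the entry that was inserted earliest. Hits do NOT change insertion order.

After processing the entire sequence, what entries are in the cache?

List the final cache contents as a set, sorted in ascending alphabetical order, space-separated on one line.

Answer: ant cow elk ram

Derivation:
FIFO simulation (capacity=4):
  1. access apple: MISS. Cache (old->new): [apple]
  2. access apple: HIT. Cache (old->new): [apple]
  3. access apple: HIT. Cache (old->new): [apple]
  4. access apple: HIT. Cache (old->new): [apple]
  5. access apple: HIT. Cache (old->new): [apple]
  6. access apple: HIT. Cache (old->new): [apple]
  7. access apple: HIT. Cache (old->new): [apple]
  8. access ant: MISS. Cache (old->new): [apple ant]
  9. access apple: HIT. Cache (old->new): [apple ant]
  10. access apple: HIT. Cache (old->new): [apple ant]
  11. access apple: HIT. Cache (old->new): [apple ant]
  12. access ram: MISS. Cache (old->new): [apple ant ram]
  13. access apple: HIT. Cache (old->new): [apple ant ram]
  14. access apple: HIT. Cache (old->new): [apple ant ram]
  15. access cow: MISS. Cache (old->new): [apple ant ram cow]
  16. access ant: HIT. Cache (old->new): [apple ant ram cow]
  17. access elk: MISS, evict apple. Cache (old->new): [ant ram cow elk]
Total: 12 hits, 5 misses, 1 evictions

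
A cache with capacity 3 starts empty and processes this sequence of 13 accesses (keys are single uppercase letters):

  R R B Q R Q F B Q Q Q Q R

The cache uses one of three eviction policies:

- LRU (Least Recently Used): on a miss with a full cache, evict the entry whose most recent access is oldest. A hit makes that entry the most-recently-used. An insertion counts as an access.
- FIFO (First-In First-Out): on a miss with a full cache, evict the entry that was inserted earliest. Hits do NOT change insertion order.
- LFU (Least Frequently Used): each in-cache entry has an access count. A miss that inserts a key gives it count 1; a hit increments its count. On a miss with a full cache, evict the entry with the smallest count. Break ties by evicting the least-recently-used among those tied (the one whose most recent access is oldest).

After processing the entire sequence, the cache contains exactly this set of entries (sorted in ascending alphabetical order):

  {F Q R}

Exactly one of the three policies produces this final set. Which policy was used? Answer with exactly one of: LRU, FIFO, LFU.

Simulating under each policy and comparing final sets:
  LRU: final set = {B Q R} -> differs
  FIFO: final set = {F Q R} -> MATCHES target
  LFU: final set = {B Q R} -> differs
Only FIFO produces the target set.

Answer: FIFO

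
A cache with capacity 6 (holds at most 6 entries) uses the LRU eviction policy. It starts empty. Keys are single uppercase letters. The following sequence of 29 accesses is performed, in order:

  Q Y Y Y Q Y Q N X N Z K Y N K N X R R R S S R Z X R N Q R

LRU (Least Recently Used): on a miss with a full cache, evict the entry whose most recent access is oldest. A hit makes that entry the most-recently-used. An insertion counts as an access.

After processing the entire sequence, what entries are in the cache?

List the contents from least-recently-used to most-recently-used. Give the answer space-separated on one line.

Answer: S Z X N Q R

Derivation:
LRU simulation (capacity=6):
  1. access Q: MISS. Cache (LRU->MRU): [Q]
  2. access Y: MISS. Cache (LRU->MRU): [Q Y]
  3. access Y: HIT. Cache (LRU->MRU): [Q Y]
  4. access Y: HIT. Cache (LRU->MRU): [Q Y]
  5. access Q: HIT. Cache (LRU->MRU): [Y Q]
  6. access Y: HIT. Cache (LRU->MRU): [Q Y]
  7. access Q: HIT. Cache (LRU->MRU): [Y Q]
  8. access N: MISS. Cache (LRU->MRU): [Y Q N]
  9. access X: MISS. Cache (LRU->MRU): [Y Q N X]
  10. access N: HIT. Cache (LRU->MRU): [Y Q X N]
  11. access Z: MISS. Cache (LRU->MRU): [Y Q X N Z]
  12. access K: MISS. Cache (LRU->MRU): [Y Q X N Z K]
  13. access Y: HIT. Cache (LRU->MRU): [Q X N Z K Y]
  14. access N: HIT. Cache (LRU->MRU): [Q X Z K Y N]
  15. access K: HIT. Cache (LRU->MRU): [Q X Z Y N K]
  16. access N: HIT. Cache (LRU->MRU): [Q X Z Y K N]
  17. access X: HIT. Cache (LRU->MRU): [Q Z Y K N X]
  18. access R: MISS, evict Q. Cache (LRU->MRU): [Z Y K N X R]
  19. access R: HIT. Cache (LRU->MRU): [Z Y K N X R]
  20. access R: HIT. Cache (LRU->MRU): [Z Y K N X R]
  21. access S: MISS, evict Z. Cache (LRU->MRU): [Y K N X R S]
  22. access S: HIT. Cache (LRU->MRU): [Y K N X R S]
  23. access R: HIT. Cache (LRU->MRU): [Y K N X S R]
  24. access Z: MISS, evict Y. Cache (LRU->MRU): [K N X S R Z]
  25. access X: HIT. Cache (LRU->MRU): [K N S R Z X]
  26. access R: HIT. Cache (LRU->MRU): [K N S Z X R]
  27. access N: HIT. Cache (LRU->MRU): [K S Z X R N]
  28. access Q: MISS, evict K. Cache (LRU->MRU): [S Z X R N Q]
  29. access R: HIT. Cache (LRU->MRU): [S Z X N Q R]
Total: 19 hits, 10 misses, 4 evictions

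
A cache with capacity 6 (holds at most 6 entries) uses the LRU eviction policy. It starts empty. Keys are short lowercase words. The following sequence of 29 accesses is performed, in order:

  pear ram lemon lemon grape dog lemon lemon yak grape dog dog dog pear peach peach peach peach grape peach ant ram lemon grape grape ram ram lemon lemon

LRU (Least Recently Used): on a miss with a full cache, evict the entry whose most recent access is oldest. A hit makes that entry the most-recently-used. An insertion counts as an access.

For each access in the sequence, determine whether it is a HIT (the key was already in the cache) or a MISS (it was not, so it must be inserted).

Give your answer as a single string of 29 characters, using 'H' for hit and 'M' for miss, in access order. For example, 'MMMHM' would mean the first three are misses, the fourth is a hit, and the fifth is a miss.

LRU simulation (capacity=6):
  1. access pear: MISS. Cache (LRU->MRU): [pear]
  2. access ram: MISS. Cache (LRU->MRU): [pear ram]
  3. access lemon: MISS. Cache (LRU->MRU): [pear ram lemon]
  4. access lemon: HIT. Cache (LRU->MRU): [pear ram lemon]
  5. access grape: MISS. Cache (LRU->MRU): [pear ram lemon grape]
  6. access dog: MISS. Cache (LRU->MRU): [pear ram lemon grape dog]
  7. access lemon: HIT. Cache (LRU->MRU): [pear ram grape dog lemon]
  8. access lemon: HIT. Cache (LRU->MRU): [pear ram grape dog lemon]
  9. access yak: MISS. Cache (LRU->MRU): [pear ram grape dog lemon yak]
  10. access grape: HIT. Cache (LRU->MRU): [pear ram dog lemon yak grape]
  11. access dog: HIT. Cache (LRU->MRU): [pear ram lemon yak grape dog]
  12. access dog: HIT. Cache (LRU->MRU): [pear ram lemon yak grape dog]
  13. access dog: HIT. Cache (LRU->MRU): [pear ram lemon yak grape dog]
  14. access pear: HIT. Cache (LRU->MRU): [ram lemon yak grape dog pear]
  15. access peach: MISS, evict ram. Cache (LRU->MRU): [lemon yak grape dog pear peach]
  16. access peach: HIT. Cache (LRU->MRU): [lemon yak grape dog pear peach]
  17. access peach: HIT. Cache (LRU->MRU): [lemon yak grape dog pear peach]
  18. access peach: HIT. Cache (LRU->MRU): [lemon yak grape dog pear peach]
  19. access grape: HIT. Cache (LRU->MRU): [lemon yak dog pear peach grape]
  20. access peach: HIT. Cache (LRU->MRU): [lemon yak dog pear grape peach]
  21. access ant: MISS, evict lemon. Cache (LRU->MRU): [yak dog pear grape peach ant]
  22. access ram: MISS, evict yak. Cache (LRU->MRU): [dog pear grape peach ant ram]
  23. access lemon: MISS, evict dog. Cache (LRU->MRU): [pear grape peach ant ram lemon]
  24. access grape: HIT. Cache (LRU->MRU): [pear peach ant ram lemon grape]
  25. access grape: HIT. Cache (LRU->MRU): [pear peach ant ram lemon grape]
  26. access ram: HIT. Cache (LRU->MRU): [pear peach ant lemon grape ram]
  27. access ram: HIT. Cache (LRU->MRU): [pear peach ant lemon grape ram]
  28. access lemon: HIT. Cache (LRU->MRU): [pear peach ant grape ram lemon]
  29. access lemon: HIT. Cache (LRU->MRU): [pear peach ant grape ram lemon]
Total: 19 hits, 10 misses, 4 evictions

Answer: MMMHMMHHMHHHHHMHHHHHMMMHHHHHH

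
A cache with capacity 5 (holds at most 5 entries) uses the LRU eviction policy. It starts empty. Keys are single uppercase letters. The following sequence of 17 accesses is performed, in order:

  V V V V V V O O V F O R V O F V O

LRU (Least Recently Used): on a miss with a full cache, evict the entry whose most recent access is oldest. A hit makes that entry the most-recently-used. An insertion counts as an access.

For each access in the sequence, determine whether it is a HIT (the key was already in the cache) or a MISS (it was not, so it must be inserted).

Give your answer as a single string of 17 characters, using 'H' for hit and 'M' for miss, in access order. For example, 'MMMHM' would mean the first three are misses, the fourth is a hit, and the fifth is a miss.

Answer: MHHHHHMHHMHMHHHHH

Derivation:
LRU simulation (capacity=5):
  1. access V: MISS. Cache (LRU->MRU): [V]
  2. access V: HIT. Cache (LRU->MRU): [V]
  3. access V: HIT. Cache (LRU->MRU): [V]
  4. access V: HIT. Cache (LRU->MRU): [V]
  5. access V: HIT. Cache (LRU->MRU): [V]
  6. access V: HIT. Cache (LRU->MRU): [V]
  7. access O: MISS. Cache (LRU->MRU): [V O]
  8. access O: HIT. Cache (LRU->MRU): [V O]
  9. access V: HIT. Cache (LRU->MRU): [O V]
  10. access F: MISS. Cache (LRU->MRU): [O V F]
  11. access O: HIT. Cache (LRU->MRU): [V F O]
  12. access R: MISS. Cache (LRU->MRU): [V F O R]
  13. access V: HIT. Cache (LRU->MRU): [F O R V]
  14. access O: HIT. Cache (LRU->MRU): [F R V O]
  15. access F: HIT. Cache (LRU->MRU): [R V O F]
  16. access V: HIT. Cache (LRU->MRU): [R O F V]
  17. access O: HIT. Cache (LRU->MRU): [R F V O]
Total: 13 hits, 4 misses, 0 evictions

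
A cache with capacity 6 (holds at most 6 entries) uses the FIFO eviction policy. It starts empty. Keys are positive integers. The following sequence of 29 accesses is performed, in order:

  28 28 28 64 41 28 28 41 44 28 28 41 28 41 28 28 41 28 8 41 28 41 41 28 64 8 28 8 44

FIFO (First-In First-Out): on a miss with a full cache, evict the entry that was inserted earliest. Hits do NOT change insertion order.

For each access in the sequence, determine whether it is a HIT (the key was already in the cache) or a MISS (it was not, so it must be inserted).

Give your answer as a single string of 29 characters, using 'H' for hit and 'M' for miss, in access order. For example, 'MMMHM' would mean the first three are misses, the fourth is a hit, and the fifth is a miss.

Answer: MHHMMHHHMHHHHHHHHHMHHHHHHHHHH

Derivation:
FIFO simulation (capacity=6):
  1. access 28: MISS. Cache (old->new): [28]
  2. access 28: HIT. Cache (old->new): [28]
  3. access 28: HIT. Cache (old->new): [28]
  4. access 64: MISS. Cache (old->new): [28 64]
  5. access 41: MISS. Cache (old->new): [28 64 41]
  6. access 28: HIT. Cache (old->new): [28 64 41]
  7. access 28: HIT. Cache (old->new): [28 64 41]
  8. access 41: HIT. Cache (old->new): [28 64 41]
  9. access 44: MISS. Cache (old->new): [28 64 41 44]
  10. access 28: HIT. Cache (old->new): [28 64 41 44]
  11. access 28: HIT. Cache (old->new): [28 64 41 44]
  12. access 41: HIT. Cache (old->new): [28 64 41 44]
  13. access 28: HIT. Cache (old->new): [28 64 41 44]
  14. access 41: HIT. Cache (old->new): [28 64 41 44]
  15. access 28: HIT. Cache (old->new): [28 64 41 44]
  16. access 28: HIT. Cache (old->new): [28 64 41 44]
  17. access 41: HIT. Cache (old->new): [28 64 41 44]
  18. access 28: HIT. Cache (old->new): [28 64 41 44]
  19. access 8: MISS. Cache (old->new): [28 64 41 44 8]
  20. access 41: HIT. Cache (old->new): [28 64 41 44 8]
  21. access 28: HIT. Cache (old->new): [28 64 41 44 8]
  22. access 41: HIT. Cache (old->new): [28 64 41 44 8]
  23. access 41: HIT. Cache (old->new): [28 64 41 44 8]
  24. access 28: HIT. Cache (old->new): [28 64 41 44 8]
  25. access 64: HIT. Cache (old->new): [28 64 41 44 8]
  26. access 8: HIT. Cache (old->new): [28 64 41 44 8]
  27. access 28: HIT. Cache (old->new): [28 64 41 44 8]
  28. access 8: HIT. Cache (old->new): [28 64 41 44 8]
  29. access 44: HIT. Cache (old->new): [28 64 41 44 8]
Total: 24 hits, 5 misses, 0 evictions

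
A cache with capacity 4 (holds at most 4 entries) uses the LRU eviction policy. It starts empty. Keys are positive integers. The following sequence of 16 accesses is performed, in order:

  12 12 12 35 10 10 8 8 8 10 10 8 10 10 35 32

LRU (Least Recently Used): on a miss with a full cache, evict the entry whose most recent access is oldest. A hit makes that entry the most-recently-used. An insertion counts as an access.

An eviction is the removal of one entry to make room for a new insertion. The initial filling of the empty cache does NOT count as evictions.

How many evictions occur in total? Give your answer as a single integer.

LRU simulation (capacity=4):
  1. access 12: MISS. Cache (LRU->MRU): [12]
  2. access 12: HIT. Cache (LRU->MRU): [12]
  3. access 12: HIT. Cache (LRU->MRU): [12]
  4. access 35: MISS. Cache (LRU->MRU): [12 35]
  5. access 10: MISS. Cache (LRU->MRU): [12 35 10]
  6. access 10: HIT. Cache (LRU->MRU): [12 35 10]
  7. access 8: MISS. Cache (LRU->MRU): [12 35 10 8]
  8. access 8: HIT. Cache (LRU->MRU): [12 35 10 8]
  9. access 8: HIT. Cache (LRU->MRU): [12 35 10 8]
  10. access 10: HIT. Cache (LRU->MRU): [12 35 8 10]
  11. access 10: HIT. Cache (LRU->MRU): [12 35 8 10]
  12. access 8: HIT. Cache (LRU->MRU): [12 35 10 8]
  13. access 10: HIT. Cache (LRU->MRU): [12 35 8 10]
  14. access 10: HIT. Cache (LRU->MRU): [12 35 8 10]
  15. access 35: HIT. Cache (LRU->MRU): [12 8 10 35]
  16. access 32: MISS, evict 12. Cache (LRU->MRU): [8 10 35 32]
Total: 11 hits, 5 misses, 1 evictions

Answer: 1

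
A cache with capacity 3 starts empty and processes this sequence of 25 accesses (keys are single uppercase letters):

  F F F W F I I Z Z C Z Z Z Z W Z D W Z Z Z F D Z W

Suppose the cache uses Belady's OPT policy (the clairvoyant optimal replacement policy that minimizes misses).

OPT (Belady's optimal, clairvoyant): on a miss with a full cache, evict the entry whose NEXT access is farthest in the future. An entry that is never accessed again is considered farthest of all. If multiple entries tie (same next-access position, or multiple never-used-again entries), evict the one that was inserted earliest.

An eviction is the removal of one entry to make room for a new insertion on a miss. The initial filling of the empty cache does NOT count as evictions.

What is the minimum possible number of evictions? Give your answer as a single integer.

OPT (Belady) simulation (capacity=3):
  1. access F: MISS. Cache: [F]
  2. access F: HIT. Next use of F: step 3. Cache: [F]
  3. access F: HIT. Next use of F: step 5. Cache: [F]
  4. access W: MISS. Cache: [F W]
  5. access F: HIT. Next use of F: step 22. Cache: [F W]
  6. access I: MISS. Cache: [F W I]
  7. access I: HIT. Next use of I: never. Cache: [F W I]
  8. access Z: MISS, evict I (next use: never). Cache: [F W Z]
  9. access Z: HIT. Next use of Z: step 11. Cache: [F W Z]
  10. access C: MISS, evict F (next use: step 22). Cache: [W Z C]
  11. access Z: HIT. Next use of Z: step 12. Cache: [W Z C]
  12. access Z: HIT. Next use of Z: step 13. Cache: [W Z C]
  13. access Z: HIT. Next use of Z: step 14. Cache: [W Z C]
  14. access Z: HIT. Next use of Z: step 16. Cache: [W Z C]
  15. access W: HIT. Next use of W: step 18. Cache: [W Z C]
  16. access Z: HIT. Next use of Z: step 19. Cache: [W Z C]
  17. access D: MISS, evict C (next use: never). Cache: [W Z D]
  18. access W: HIT. Next use of W: step 25. Cache: [W Z D]
  19. access Z: HIT. Next use of Z: step 20. Cache: [W Z D]
  20. access Z: HIT. Next use of Z: step 21. Cache: [W Z D]
  21. access Z: HIT. Next use of Z: step 24. Cache: [W Z D]
  22. access F: MISS, evict W (next use: step 25). Cache: [Z D F]
  23. access D: HIT. Next use of D: never. Cache: [Z D F]
  24. access Z: HIT. Next use of Z: never. Cache: [Z D F]
  25. access W: MISS, evict Z (next use: never). Cache: [D F W]
Total: 17 hits, 8 misses, 5 evictions

Answer: 5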